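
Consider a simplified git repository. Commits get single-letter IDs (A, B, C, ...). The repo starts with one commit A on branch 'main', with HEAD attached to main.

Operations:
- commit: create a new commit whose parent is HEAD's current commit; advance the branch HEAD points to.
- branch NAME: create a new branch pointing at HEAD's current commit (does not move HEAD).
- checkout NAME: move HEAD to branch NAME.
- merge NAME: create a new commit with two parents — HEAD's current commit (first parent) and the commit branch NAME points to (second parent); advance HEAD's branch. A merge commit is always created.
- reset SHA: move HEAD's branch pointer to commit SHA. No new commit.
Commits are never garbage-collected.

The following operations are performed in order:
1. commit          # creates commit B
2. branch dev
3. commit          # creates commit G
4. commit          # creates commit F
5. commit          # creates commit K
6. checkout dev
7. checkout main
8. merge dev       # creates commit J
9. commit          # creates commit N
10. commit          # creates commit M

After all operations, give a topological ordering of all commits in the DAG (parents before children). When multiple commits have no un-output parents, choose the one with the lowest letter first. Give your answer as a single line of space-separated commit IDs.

After op 1 (commit): HEAD=main@B [main=B]
After op 2 (branch): HEAD=main@B [dev=B main=B]
After op 3 (commit): HEAD=main@G [dev=B main=G]
After op 4 (commit): HEAD=main@F [dev=B main=F]
After op 5 (commit): HEAD=main@K [dev=B main=K]
After op 6 (checkout): HEAD=dev@B [dev=B main=K]
After op 7 (checkout): HEAD=main@K [dev=B main=K]
After op 8 (merge): HEAD=main@J [dev=B main=J]
After op 9 (commit): HEAD=main@N [dev=B main=N]
After op 10 (commit): HEAD=main@M [dev=B main=M]
commit A: parents=[]
commit B: parents=['A']
commit F: parents=['G']
commit G: parents=['B']
commit J: parents=['K', 'B']
commit K: parents=['F']
commit M: parents=['N']
commit N: parents=['J']

Answer: A B G F K J N M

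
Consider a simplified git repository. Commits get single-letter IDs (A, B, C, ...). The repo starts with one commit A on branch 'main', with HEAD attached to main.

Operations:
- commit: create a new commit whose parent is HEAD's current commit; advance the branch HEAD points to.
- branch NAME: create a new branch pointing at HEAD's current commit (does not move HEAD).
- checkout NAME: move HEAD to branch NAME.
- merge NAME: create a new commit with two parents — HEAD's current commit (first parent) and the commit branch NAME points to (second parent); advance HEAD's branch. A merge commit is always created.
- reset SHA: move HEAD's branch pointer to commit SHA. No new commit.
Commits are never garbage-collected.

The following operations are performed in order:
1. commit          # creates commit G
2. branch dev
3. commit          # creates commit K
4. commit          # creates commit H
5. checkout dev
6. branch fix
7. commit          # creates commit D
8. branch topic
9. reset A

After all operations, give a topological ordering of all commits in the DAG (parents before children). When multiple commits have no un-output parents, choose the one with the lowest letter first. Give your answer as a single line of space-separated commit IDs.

After op 1 (commit): HEAD=main@G [main=G]
After op 2 (branch): HEAD=main@G [dev=G main=G]
After op 3 (commit): HEAD=main@K [dev=G main=K]
After op 4 (commit): HEAD=main@H [dev=G main=H]
After op 5 (checkout): HEAD=dev@G [dev=G main=H]
After op 6 (branch): HEAD=dev@G [dev=G fix=G main=H]
After op 7 (commit): HEAD=dev@D [dev=D fix=G main=H]
After op 8 (branch): HEAD=dev@D [dev=D fix=G main=H topic=D]
After op 9 (reset): HEAD=dev@A [dev=A fix=G main=H topic=D]
commit A: parents=[]
commit D: parents=['G']
commit G: parents=['A']
commit H: parents=['K']
commit K: parents=['G']

Answer: A G D K H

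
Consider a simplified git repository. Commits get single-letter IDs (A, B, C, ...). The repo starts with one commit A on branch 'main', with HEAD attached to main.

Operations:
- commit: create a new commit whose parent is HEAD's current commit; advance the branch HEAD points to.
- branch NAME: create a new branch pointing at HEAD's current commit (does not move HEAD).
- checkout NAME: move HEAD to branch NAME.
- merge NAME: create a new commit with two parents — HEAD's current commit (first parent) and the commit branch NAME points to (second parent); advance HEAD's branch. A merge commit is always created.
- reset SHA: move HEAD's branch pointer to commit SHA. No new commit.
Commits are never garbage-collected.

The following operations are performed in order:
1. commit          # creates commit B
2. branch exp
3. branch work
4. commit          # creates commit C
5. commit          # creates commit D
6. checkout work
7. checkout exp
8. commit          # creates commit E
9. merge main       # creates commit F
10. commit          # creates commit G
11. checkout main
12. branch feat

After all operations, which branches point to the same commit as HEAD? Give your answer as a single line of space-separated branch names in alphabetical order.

Answer: feat main

Derivation:
After op 1 (commit): HEAD=main@B [main=B]
After op 2 (branch): HEAD=main@B [exp=B main=B]
After op 3 (branch): HEAD=main@B [exp=B main=B work=B]
After op 4 (commit): HEAD=main@C [exp=B main=C work=B]
After op 5 (commit): HEAD=main@D [exp=B main=D work=B]
After op 6 (checkout): HEAD=work@B [exp=B main=D work=B]
After op 7 (checkout): HEAD=exp@B [exp=B main=D work=B]
After op 8 (commit): HEAD=exp@E [exp=E main=D work=B]
After op 9 (merge): HEAD=exp@F [exp=F main=D work=B]
After op 10 (commit): HEAD=exp@G [exp=G main=D work=B]
After op 11 (checkout): HEAD=main@D [exp=G main=D work=B]
After op 12 (branch): HEAD=main@D [exp=G feat=D main=D work=B]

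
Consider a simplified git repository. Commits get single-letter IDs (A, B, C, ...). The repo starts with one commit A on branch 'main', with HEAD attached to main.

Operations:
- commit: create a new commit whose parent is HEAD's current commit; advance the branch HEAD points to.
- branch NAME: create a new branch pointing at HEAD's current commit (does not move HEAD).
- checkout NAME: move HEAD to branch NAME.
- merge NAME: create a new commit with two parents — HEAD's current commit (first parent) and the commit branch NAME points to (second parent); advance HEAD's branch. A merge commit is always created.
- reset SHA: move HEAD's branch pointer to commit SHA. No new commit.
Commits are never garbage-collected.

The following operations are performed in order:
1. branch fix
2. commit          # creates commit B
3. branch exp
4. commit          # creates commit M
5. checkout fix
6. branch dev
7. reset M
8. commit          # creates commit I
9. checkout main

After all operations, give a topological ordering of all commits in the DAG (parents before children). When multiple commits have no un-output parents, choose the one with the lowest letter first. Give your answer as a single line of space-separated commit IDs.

Answer: A B M I

Derivation:
After op 1 (branch): HEAD=main@A [fix=A main=A]
After op 2 (commit): HEAD=main@B [fix=A main=B]
After op 3 (branch): HEAD=main@B [exp=B fix=A main=B]
After op 4 (commit): HEAD=main@M [exp=B fix=A main=M]
After op 5 (checkout): HEAD=fix@A [exp=B fix=A main=M]
After op 6 (branch): HEAD=fix@A [dev=A exp=B fix=A main=M]
After op 7 (reset): HEAD=fix@M [dev=A exp=B fix=M main=M]
After op 8 (commit): HEAD=fix@I [dev=A exp=B fix=I main=M]
After op 9 (checkout): HEAD=main@M [dev=A exp=B fix=I main=M]
commit A: parents=[]
commit B: parents=['A']
commit I: parents=['M']
commit M: parents=['B']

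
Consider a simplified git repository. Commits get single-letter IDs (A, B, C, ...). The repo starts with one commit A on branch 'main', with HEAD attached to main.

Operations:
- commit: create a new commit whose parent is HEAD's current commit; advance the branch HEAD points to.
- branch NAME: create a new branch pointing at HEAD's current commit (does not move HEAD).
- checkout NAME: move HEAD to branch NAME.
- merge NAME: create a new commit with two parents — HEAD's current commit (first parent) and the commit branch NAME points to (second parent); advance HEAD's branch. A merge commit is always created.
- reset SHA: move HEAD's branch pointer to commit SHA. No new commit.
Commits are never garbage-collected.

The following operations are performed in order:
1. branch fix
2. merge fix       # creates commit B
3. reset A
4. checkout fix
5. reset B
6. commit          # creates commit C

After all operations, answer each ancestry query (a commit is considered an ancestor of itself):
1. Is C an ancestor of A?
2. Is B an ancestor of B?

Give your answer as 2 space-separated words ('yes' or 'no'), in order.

After op 1 (branch): HEAD=main@A [fix=A main=A]
After op 2 (merge): HEAD=main@B [fix=A main=B]
After op 3 (reset): HEAD=main@A [fix=A main=A]
After op 4 (checkout): HEAD=fix@A [fix=A main=A]
After op 5 (reset): HEAD=fix@B [fix=B main=A]
After op 6 (commit): HEAD=fix@C [fix=C main=A]
ancestors(A) = {A}; C in? no
ancestors(B) = {A,B}; B in? yes

Answer: no yes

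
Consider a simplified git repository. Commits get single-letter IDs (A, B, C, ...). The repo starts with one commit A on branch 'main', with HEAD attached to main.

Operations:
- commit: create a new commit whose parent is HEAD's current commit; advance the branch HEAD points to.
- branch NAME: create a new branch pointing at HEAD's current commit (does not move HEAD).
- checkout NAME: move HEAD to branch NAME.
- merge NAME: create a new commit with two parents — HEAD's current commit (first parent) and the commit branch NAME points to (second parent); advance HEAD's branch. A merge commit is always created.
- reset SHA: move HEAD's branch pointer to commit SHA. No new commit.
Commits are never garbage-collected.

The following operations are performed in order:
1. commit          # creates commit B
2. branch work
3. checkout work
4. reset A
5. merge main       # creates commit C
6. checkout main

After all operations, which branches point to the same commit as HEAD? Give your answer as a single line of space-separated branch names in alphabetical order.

Answer: main

Derivation:
After op 1 (commit): HEAD=main@B [main=B]
After op 2 (branch): HEAD=main@B [main=B work=B]
After op 3 (checkout): HEAD=work@B [main=B work=B]
After op 4 (reset): HEAD=work@A [main=B work=A]
After op 5 (merge): HEAD=work@C [main=B work=C]
After op 6 (checkout): HEAD=main@B [main=B work=C]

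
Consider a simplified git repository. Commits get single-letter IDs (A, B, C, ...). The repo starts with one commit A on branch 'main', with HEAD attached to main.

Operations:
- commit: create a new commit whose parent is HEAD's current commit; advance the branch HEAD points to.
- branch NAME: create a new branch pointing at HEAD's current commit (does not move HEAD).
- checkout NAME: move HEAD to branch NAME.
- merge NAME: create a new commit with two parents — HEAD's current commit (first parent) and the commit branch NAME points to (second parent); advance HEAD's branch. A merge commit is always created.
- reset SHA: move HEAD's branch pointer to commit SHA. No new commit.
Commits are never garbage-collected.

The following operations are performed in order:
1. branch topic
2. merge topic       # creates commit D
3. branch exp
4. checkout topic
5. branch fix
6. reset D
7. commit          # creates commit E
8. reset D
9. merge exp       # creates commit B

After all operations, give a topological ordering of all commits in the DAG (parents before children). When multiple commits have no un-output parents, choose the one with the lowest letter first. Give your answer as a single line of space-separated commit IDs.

After op 1 (branch): HEAD=main@A [main=A topic=A]
After op 2 (merge): HEAD=main@D [main=D topic=A]
After op 3 (branch): HEAD=main@D [exp=D main=D topic=A]
After op 4 (checkout): HEAD=topic@A [exp=D main=D topic=A]
After op 5 (branch): HEAD=topic@A [exp=D fix=A main=D topic=A]
After op 6 (reset): HEAD=topic@D [exp=D fix=A main=D topic=D]
After op 7 (commit): HEAD=topic@E [exp=D fix=A main=D topic=E]
After op 8 (reset): HEAD=topic@D [exp=D fix=A main=D topic=D]
After op 9 (merge): HEAD=topic@B [exp=D fix=A main=D topic=B]
commit A: parents=[]
commit B: parents=['D', 'D']
commit D: parents=['A', 'A']
commit E: parents=['D']

Answer: A D B E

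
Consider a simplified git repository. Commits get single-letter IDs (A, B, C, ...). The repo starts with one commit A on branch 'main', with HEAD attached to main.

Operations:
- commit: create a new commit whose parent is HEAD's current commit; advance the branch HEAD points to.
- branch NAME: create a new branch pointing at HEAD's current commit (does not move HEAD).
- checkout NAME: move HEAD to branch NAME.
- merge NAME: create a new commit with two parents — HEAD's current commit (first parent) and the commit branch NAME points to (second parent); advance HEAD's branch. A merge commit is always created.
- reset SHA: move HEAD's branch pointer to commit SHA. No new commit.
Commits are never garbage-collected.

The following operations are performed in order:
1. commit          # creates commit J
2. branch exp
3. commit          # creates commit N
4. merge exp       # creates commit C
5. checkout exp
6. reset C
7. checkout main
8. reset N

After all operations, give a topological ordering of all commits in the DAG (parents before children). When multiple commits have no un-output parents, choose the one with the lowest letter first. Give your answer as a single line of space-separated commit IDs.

After op 1 (commit): HEAD=main@J [main=J]
After op 2 (branch): HEAD=main@J [exp=J main=J]
After op 3 (commit): HEAD=main@N [exp=J main=N]
After op 4 (merge): HEAD=main@C [exp=J main=C]
After op 5 (checkout): HEAD=exp@J [exp=J main=C]
After op 6 (reset): HEAD=exp@C [exp=C main=C]
After op 7 (checkout): HEAD=main@C [exp=C main=C]
After op 8 (reset): HEAD=main@N [exp=C main=N]
commit A: parents=[]
commit C: parents=['N', 'J']
commit J: parents=['A']
commit N: parents=['J']

Answer: A J N C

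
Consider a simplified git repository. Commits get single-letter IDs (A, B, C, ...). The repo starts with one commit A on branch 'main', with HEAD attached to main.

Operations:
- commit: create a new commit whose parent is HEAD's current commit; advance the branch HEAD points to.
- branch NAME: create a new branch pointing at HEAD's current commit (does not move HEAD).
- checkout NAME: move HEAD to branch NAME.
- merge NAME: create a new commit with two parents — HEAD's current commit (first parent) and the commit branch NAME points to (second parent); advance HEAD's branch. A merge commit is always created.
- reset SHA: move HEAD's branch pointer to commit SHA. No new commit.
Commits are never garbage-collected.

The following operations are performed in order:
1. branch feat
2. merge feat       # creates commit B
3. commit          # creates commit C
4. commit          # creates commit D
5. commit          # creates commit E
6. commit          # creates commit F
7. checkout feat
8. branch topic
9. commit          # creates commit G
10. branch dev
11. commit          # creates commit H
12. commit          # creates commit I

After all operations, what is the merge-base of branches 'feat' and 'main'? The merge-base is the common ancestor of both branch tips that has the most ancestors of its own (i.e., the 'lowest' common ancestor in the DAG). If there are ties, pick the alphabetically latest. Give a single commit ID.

Answer: A

Derivation:
After op 1 (branch): HEAD=main@A [feat=A main=A]
After op 2 (merge): HEAD=main@B [feat=A main=B]
After op 3 (commit): HEAD=main@C [feat=A main=C]
After op 4 (commit): HEAD=main@D [feat=A main=D]
After op 5 (commit): HEAD=main@E [feat=A main=E]
After op 6 (commit): HEAD=main@F [feat=A main=F]
After op 7 (checkout): HEAD=feat@A [feat=A main=F]
After op 8 (branch): HEAD=feat@A [feat=A main=F topic=A]
After op 9 (commit): HEAD=feat@G [feat=G main=F topic=A]
After op 10 (branch): HEAD=feat@G [dev=G feat=G main=F topic=A]
After op 11 (commit): HEAD=feat@H [dev=G feat=H main=F topic=A]
After op 12 (commit): HEAD=feat@I [dev=G feat=I main=F topic=A]
ancestors(feat=I): ['A', 'G', 'H', 'I']
ancestors(main=F): ['A', 'B', 'C', 'D', 'E', 'F']
common: ['A']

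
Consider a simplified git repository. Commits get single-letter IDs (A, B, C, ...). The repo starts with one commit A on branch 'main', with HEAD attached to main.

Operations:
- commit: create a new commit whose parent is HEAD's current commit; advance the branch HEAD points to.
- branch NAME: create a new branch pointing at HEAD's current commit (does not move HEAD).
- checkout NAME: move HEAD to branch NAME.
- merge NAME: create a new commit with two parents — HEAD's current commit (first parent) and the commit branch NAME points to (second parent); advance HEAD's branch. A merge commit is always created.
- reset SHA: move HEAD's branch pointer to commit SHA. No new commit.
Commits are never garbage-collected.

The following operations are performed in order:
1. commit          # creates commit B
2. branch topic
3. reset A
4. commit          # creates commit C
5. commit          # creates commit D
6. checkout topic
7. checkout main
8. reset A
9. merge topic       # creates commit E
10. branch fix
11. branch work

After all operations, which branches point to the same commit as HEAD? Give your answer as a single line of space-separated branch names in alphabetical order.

Answer: fix main work

Derivation:
After op 1 (commit): HEAD=main@B [main=B]
After op 2 (branch): HEAD=main@B [main=B topic=B]
After op 3 (reset): HEAD=main@A [main=A topic=B]
After op 4 (commit): HEAD=main@C [main=C topic=B]
After op 5 (commit): HEAD=main@D [main=D topic=B]
After op 6 (checkout): HEAD=topic@B [main=D topic=B]
After op 7 (checkout): HEAD=main@D [main=D topic=B]
After op 8 (reset): HEAD=main@A [main=A topic=B]
After op 9 (merge): HEAD=main@E [main=E topic=B]
After op 10 (branch): HEAD=main@E [fix=E main=E topic=B]
After op 11 (branch): HEAD=main@E [fix=E main=E topic=B work=E]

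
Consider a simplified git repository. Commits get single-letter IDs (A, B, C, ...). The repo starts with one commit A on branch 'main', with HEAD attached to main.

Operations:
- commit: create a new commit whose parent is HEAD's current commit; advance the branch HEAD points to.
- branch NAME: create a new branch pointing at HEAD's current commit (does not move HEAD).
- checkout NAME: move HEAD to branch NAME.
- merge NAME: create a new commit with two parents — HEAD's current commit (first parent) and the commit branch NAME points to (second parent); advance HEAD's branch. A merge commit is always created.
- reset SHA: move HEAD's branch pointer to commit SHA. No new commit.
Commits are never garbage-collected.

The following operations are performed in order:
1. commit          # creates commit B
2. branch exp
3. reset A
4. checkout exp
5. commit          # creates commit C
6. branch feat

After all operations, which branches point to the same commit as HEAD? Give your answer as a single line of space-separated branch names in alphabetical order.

Answer: exp feat

Derivation:
After op 1 (commit): HEAD=main@B [main=B]
After op 2 (branch): HEAD=main@B [exp=B main=B]
After op 3 (reset): HEAD=main@A [exp=B main=A]
After op 4 (checkout): HEAD=exp@B [exp=B main=A]
After op 5 (commit): HEAD=exp@C [exp=C main=A]
After op 6 (branch): HEAD=exp@C [exp=C feat=C main=A]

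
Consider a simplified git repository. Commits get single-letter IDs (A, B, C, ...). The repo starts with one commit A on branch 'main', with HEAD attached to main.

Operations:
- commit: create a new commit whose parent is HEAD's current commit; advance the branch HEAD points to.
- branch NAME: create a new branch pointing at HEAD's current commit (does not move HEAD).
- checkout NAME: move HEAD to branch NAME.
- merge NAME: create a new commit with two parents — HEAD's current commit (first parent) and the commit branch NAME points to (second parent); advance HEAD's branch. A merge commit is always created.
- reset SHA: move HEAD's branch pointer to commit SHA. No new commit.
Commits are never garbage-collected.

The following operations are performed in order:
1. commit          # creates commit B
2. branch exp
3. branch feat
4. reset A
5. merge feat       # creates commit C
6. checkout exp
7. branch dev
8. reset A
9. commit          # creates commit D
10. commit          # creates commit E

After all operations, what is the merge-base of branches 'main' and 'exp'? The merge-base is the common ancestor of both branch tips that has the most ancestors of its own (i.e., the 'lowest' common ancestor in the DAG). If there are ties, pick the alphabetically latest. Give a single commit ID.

Answer: A

Derivation:
After op 1 (commit): HEAD=main@B [main=B]
After op 2 (branch): HEAD=main@B [exp=B main=B]
After op 3 (branch): HEAD=main@B [exp=B feat=B main=B]
After op 4 (reset): HEAD=main@A [exp=B feat=B main=A]
After op 5 (merge): HEAD=main@C [exp=B feat=B main=C]
After op 6 (checkout): HEAD=exp@B [exp=B feat=B main=C]
After op 7 (branch): HEAD=exp@B [dev=B exp=B feat=B main=C]
After op 8 (reset): HEAD=exp@A [dev=B exp=A feat=B main=C]
After op 9 (commit): HEAD=exp@D [dev=B exp=D feat=B main=C]
After op 10 (commit): HEAD=exp@E [dev=B exp=E feat=B main=C]
ancestors(main=C): ['A', 'B', 'C']
ancestors(exp=E): ['A', 'D', 'E']
common: ['A']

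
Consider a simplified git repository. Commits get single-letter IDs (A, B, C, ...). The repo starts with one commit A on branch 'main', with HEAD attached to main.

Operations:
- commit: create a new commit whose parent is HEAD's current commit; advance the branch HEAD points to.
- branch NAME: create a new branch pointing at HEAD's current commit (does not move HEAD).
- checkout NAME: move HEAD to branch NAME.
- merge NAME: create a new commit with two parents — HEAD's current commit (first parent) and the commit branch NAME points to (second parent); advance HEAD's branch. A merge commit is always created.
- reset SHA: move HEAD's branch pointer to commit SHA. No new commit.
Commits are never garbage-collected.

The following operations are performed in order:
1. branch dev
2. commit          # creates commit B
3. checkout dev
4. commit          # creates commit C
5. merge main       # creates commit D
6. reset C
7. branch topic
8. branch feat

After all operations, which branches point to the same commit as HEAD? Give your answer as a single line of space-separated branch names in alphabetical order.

After op 1 (branch): HEAD=main@A [dev=A main=A]
After op 2 (commit): HEAD=main@B [dev=A main=B]
After op 3 (checkout): HEAD=dev@A [dev=A main=B]
After op 4 (commit): HEAD=dev@C [dev=C main=B]
After op 5 (merge): HEAD=dev@D [dev=D main=B]
After op 6 (reset): HEAD=dev@C [dev=C main=B]
After op 7 (branch): HEAD=dev@C [dev=C main=B topic=C]
After op 8 (branch): HEAD=dev@C [dev=C feat=C main=B topic=C]

Answer: dev feat topic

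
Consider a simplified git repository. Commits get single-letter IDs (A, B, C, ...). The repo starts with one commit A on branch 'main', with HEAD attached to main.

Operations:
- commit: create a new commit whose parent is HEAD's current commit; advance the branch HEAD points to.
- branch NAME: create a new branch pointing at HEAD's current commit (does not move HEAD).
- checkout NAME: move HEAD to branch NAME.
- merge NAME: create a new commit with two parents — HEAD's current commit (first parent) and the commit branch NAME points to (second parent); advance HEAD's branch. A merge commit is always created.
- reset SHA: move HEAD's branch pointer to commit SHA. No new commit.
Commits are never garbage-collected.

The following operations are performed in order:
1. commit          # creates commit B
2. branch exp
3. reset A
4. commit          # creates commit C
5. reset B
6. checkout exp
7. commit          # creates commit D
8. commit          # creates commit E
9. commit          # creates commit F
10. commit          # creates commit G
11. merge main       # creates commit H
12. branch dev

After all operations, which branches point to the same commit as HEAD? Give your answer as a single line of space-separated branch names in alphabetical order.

After op 1 (commit): HEAD=main@B [main=B]
After op 2 (branch): HEAD=main@B [exp=B main=B]
After op 3 (reset): HEAD=main@A [exp=B main=A]
After op 4 (commit): HEAD=main@C [exp=B main=C]
After op 5 (reset): HEAD=main@B [exp=B main=B]
After op 6 (checkout): HEAD=exp@B [exp=B main=B]
After op 7 (commit): HEAD=exp@D [exp=D main=B]
After op 8 (commit): HEAD=exp@E [exp=E main=B]
After op 9 (commit): HEAD=exp@F [exp=F main=B]
After op 10 (commit): HEAD=exp@G [exp=G main=B]
After op 11 (merge): HEAD=exp@H [exp=H main=B]
After op 12 (branch): HEAD=exp@H [dev=H exp=H main=B]

Answer: dev exp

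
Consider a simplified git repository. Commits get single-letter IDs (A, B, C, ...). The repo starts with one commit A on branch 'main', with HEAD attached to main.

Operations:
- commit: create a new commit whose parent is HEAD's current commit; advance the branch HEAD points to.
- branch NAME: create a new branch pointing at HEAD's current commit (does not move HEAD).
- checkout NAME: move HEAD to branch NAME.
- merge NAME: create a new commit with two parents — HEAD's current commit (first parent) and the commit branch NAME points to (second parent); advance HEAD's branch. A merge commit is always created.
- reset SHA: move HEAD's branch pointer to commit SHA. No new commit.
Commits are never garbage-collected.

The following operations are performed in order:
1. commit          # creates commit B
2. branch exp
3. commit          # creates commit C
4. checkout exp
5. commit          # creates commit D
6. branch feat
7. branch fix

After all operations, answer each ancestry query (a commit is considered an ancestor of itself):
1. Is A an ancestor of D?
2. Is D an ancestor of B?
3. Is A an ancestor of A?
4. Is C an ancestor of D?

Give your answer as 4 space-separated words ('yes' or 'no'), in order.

After op 1 (commit): HEAD=main@B [main=B]
After op 2 (branch): HEAD=main@B [exp=B main=B]
After op 3 (commit): HEAD=main@C [exp=B main=C]
After op 4 (checkout): HEAD=exp@B [exp=B main=C]
After op 5 (commit): HEAD=exp@D [exp=D main=C]
After op 6 (branch): HEAD=exp@D [exp=D feat=D main=C]
After op 7 (branch): HEAD=exp@D [exp=D feat=D fix=D main=C]
ancestors(D) = {A,B,D}; A in? yes
ancestors(B) = {A,B}; D in? no
ancestors(A) = {A}; A in? yes
ancestors(D) = {A,B,D}; C in? no

Answer: yes no yes no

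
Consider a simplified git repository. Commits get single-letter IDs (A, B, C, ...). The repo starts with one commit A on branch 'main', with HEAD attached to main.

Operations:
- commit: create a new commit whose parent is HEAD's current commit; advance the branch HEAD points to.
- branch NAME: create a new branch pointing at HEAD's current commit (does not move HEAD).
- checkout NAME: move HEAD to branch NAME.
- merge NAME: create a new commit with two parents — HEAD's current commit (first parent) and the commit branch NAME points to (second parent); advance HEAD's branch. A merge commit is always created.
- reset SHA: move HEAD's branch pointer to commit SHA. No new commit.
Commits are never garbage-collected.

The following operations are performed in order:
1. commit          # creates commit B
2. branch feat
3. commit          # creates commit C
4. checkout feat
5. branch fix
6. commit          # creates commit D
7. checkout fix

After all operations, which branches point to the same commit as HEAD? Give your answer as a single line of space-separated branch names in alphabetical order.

After op 1 (commit): HEAD=main@B [main=B]
After op 2 (branch): HEAD=main@B [feat=B main=B]
After op 3 (commit): HEAD=main@C [feat=B main=C]
After op 4 (checkout): HEAD=feat@B [feat=B main=C]
After op 5 (branch): HEAD=feat@B [feat=B fix=B main=C]
After op 6 (commit): HEAD=feat@D [feat=D fix=B main=C]
After op 7 (checkout): HEAD=fix@B [feat=D fix=B main=C]

Answer: fix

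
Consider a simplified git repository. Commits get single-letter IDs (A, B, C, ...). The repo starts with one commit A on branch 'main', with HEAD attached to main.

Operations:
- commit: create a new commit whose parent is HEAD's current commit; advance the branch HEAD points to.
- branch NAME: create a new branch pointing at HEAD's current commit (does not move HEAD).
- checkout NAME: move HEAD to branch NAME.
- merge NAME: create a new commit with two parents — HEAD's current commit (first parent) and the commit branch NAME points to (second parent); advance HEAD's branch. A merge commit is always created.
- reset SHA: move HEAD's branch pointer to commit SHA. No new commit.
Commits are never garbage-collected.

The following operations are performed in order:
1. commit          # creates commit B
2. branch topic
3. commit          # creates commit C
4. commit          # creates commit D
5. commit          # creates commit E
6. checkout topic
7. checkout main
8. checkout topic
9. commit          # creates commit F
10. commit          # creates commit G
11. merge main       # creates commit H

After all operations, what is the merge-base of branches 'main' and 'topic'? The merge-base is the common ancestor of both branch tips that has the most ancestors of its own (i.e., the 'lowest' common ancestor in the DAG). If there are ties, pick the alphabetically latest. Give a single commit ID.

After op 1 (commit): HEAD=main@B [main=B]
After op 2 (branch): HEAD=main@B [main=B topic=B]
After op 3 (commit): HEAD=main@C [main=C topic=B]
After op 4 (commit): HEAD=main@D [main=D topic=B]
After op 5 (commit): HEAD=main@E [main=E topic=B]
After op 6 (checkout): HEAD=topic@B [main=E topic=B]
After op 7 (checkout): HEAD=main@E [main=E topic=B]
After op 8 (checkout): HEAD=topic@B [main=E topic=B]
After op 9 (commit): HEAD=topic@F [main=E topic=F]
After op 10 (commit): HEAD=topic@G [main=E topic=G]
After op 11 (merge): HEAD=topic@H [main=E topic=H]
ancestors(main=E): ['A', 'B', 'C', 'D', 'E']
ancestors(topic=H): ['A', 'B', 'C', 'D', 'E', 'F', 'G', 'H']
common: ['A', 'B', 'C', 'D', 'E']

Answer: E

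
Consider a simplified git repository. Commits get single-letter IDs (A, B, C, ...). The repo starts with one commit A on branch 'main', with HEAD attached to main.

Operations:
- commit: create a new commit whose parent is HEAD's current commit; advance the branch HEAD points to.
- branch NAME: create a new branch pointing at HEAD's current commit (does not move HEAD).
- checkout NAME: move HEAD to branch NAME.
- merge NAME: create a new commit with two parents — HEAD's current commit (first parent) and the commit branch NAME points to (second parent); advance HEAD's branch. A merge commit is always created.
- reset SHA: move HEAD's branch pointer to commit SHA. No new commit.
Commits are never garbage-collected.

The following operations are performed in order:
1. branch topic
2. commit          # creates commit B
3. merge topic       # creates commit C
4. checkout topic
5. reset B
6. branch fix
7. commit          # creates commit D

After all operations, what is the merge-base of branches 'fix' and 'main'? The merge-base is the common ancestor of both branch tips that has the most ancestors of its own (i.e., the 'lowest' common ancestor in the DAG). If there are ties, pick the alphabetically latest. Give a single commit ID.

Answer: B

Derivation:
After op 1 (branch): HEAD=main@A [main=A topic=A]
After op 2 (commit): HEAD=main@B [main=B topic=A]
After op 3 (merge): HEAD=main@C [main=C topic=A]
After op 4 (checkout): HEAD=topic@A [main=C topic=A]
After op 5 (reset): HEAD=topic@B [main=C topic=B]
After op 6 (branch): HEAD=topic@B [fix=B main=C topic=B]
After op 7 (commit): HEAD=topic@D [fix=B main=C topic=D]
ancestors(fix=B): ['A', 'B']
ancestors(main=C): ['A', 'B', 'C']
common: ['A', 'B']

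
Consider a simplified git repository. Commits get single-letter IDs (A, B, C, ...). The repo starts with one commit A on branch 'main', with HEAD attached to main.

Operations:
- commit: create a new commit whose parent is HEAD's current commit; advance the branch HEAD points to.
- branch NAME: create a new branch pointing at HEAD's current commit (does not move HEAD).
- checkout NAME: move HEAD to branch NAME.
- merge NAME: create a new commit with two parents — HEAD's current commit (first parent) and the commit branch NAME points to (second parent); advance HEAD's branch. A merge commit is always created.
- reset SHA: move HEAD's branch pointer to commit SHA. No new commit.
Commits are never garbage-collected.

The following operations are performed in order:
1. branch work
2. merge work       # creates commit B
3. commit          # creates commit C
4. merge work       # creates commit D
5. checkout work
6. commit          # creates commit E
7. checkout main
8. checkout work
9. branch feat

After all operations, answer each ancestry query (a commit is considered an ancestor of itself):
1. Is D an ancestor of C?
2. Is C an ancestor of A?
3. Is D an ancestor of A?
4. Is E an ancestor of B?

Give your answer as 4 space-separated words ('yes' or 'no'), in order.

Answer: no no no no

Derivation:
After op 1 (branch): HEAD=main@A [main=A work=A]
After op 2 (merge): HEAD=main@B [main=B work=A]
After op 3 (commit): HEAD=main@C [main=C work=A]
After op 4 (merge): HEAD=main@D [main=D work=A]
After op 5 (checkout): HEAD=work@A [main=D work=A]
After op 6 (commit): HEAD=work@E [main=D work=E]
After op 7 (checkout): HEAD=main@D [main=D work=E]
After op 8 (checkout): HEAD=work@E [main=D work=E]
After op 9 (branch): HEAD=work@E [feat=E main=D work=E]
ancestors(C) = {A,B,C}; D in? no
ancestors(A) = {A}; C in? no
ancestors(A) = {A}; D in? no
ancestors(B) = {A,B}; E in? no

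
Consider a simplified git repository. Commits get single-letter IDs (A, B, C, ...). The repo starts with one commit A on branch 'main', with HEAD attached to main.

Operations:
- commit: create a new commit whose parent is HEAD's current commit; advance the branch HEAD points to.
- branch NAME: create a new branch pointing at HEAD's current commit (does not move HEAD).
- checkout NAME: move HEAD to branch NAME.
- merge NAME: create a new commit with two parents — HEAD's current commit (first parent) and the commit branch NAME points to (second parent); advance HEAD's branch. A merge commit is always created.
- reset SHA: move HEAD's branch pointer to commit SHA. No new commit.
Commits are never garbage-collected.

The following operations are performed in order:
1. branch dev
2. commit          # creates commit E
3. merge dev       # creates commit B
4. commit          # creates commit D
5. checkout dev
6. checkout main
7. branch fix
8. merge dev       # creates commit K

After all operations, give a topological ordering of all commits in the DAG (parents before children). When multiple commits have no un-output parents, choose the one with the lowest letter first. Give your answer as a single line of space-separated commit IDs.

After op 1 (branch): HEAD=main@A [dev=A main=A]
After op 2 (commit): HEAD=main@E [dev=A main=E]
After op 3 (merge): HEAD=main@B [dev=A main=B]
After op 4 (commit): HEAD=main@D [dev=A main=D]
After op 5 (checkout): HEAD=dev@A [dev=A main=D]
After op 6 (checkout): HEAD=main@D [dev=A main=D]
After op 7 (branch): HEAD=main@D [dev=A fix=D main=D]
After op 8 (merge): HEAD=main@K [dev=A fix=D main=K]
commit A: parents=[]
commit B: parents=['E', 'A']
commit D: parents=['B']
commit E: parents=['A']
commit K: parents=['D', 'A']

Answer: A E B D K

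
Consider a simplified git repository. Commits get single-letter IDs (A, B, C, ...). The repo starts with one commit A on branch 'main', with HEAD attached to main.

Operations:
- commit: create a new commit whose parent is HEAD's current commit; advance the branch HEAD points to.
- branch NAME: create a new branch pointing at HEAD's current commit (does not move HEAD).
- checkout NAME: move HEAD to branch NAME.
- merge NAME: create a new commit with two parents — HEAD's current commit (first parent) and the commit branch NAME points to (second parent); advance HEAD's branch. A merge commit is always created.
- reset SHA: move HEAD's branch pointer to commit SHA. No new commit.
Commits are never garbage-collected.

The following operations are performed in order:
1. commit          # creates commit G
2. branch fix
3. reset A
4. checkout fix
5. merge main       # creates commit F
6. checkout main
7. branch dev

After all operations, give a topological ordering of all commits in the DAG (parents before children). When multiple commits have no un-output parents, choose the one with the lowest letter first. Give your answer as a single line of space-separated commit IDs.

After op 1 (commit): HEAD=main@G [main=G]
After op 2 (branch): HEAD=main@G [fix=G main=G]
After op 3 (reset): HEAD=main@A [fix=G main=A]
After op 4 (checkout): HEAD=fix@G [fix=G main=A]
After op 5 (merge): HEAD=fix@F [fix=F main=A]
After op 6 (checkout): HEAD=main@A [fix=F main=A]
After op 7 (branch): HEAD=main@A [dev=A fix=F main=A]
commit A: parents=[]
commit F: parents=['G', 'A']
commit G: parents=['A']

Answer: A G F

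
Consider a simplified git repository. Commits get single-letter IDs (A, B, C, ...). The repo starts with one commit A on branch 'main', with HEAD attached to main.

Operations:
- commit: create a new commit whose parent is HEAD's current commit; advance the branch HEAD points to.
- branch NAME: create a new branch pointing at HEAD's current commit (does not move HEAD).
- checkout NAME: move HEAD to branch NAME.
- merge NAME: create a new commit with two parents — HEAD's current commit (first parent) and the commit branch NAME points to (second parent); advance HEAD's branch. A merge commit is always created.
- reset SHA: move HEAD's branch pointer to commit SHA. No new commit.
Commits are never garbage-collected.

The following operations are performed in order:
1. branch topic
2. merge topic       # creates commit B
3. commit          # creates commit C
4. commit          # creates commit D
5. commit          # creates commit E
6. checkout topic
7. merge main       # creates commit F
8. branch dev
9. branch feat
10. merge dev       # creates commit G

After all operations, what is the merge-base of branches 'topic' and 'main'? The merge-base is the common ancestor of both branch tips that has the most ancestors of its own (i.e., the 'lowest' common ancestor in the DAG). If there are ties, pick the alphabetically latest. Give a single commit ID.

Answer: E

Derivation:
After op 1 (branch): HEAD=main@A [main=A topic=A]
After op 2 (merge): HEAD=main@B [main=B topic=A]
After op 3 (commit): HEAD=main@C [main=C topic=A]
After op 4 (commit): HEAD=main@D [main=D topic=A]
After op 5 (commit): HEAD=main@E [main=E topic=A]
After op 6 (checkout): HEAD=topic@A [main=E topic=A]
After op 7 (merge): HEAD=topic@F [main=E topic=F]
After op 8 (branch): HEAD=topic@F [dev=F main=E topic=F]
After op 9 (branch): HEAD=topic@F [dev=F feat=F main=E topic=F]
After op 10 (merge): HEAD=topic@G [dev=F feat=F main=E topic=G]
ancestors(topic=G): ['A', 'B', 'C', 'D', 'E', 'F', 'G']
ancestors(main=E): ['A', 'B', 'C', 'D', 'E']
common: ['A', 'B', 'C', 'D', 'E']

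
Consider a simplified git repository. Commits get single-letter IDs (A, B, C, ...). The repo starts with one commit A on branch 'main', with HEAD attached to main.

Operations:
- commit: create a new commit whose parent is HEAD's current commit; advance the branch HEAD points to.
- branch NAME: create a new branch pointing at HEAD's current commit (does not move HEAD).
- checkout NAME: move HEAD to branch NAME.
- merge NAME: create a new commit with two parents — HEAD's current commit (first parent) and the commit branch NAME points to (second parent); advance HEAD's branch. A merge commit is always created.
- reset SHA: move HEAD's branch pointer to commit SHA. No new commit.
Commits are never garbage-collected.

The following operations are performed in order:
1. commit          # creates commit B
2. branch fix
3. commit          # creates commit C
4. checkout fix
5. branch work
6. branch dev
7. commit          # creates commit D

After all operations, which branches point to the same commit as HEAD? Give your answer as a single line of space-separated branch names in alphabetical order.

Answer: fix

Derivation:
After op 1 (commit): HEAD=main@B [main=B]
After op 2 (branch): HEAD=main@B [fix=B main=B]
After op 3 (commit): HEAD=main@C [fix=B main=C]
After op 4 (checkout): HEAD=fix@B [fix=B main=C]
After op 5 (branch): HEAD=fix@B [fix=B main=C work=B]
After op 6 (branch): HEAD=fix@B [dev=B fix=B main=C work=B]
After op 7 (commit): HEAD=fix@D [dev=B fix=D main=C work=B]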